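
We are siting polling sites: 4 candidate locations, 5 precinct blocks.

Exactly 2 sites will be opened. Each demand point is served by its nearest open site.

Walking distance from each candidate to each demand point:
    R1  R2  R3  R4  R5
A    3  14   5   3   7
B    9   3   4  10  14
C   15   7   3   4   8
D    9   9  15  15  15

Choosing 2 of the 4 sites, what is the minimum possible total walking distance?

Open {A, B}.
  R1→A 3, R2→B 3, R3→B 4, R4→A 3, R5→A 7  ⇒ total 20.
Compare {A, C}: total 23.
Compare {A, D}: total 27.
No size-2 selection does better; minimum is 20.

20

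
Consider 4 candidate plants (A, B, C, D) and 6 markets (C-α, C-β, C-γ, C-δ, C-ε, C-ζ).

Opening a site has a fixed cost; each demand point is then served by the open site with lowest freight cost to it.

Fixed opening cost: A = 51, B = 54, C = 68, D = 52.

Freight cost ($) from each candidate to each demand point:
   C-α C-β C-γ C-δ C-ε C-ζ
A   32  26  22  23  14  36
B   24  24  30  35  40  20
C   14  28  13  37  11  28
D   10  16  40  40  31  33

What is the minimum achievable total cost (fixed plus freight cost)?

Open {C}: assign each demand point to its cheapest open site.
  C-α→C 14, C-β→C 28, C-γ→C 13, C-δ→C 37, C-ε→C 11, C-ζ→C 28
  freight cost 131, fixed 68 → total 199.
Compare {A}: freight cost 153 + fixed 51 = 204.
Compare {A, D}: freight cost 118 + fixed 103 = 221.
Compare {D}: freight cost 170 + fixed 52 = 222.
All other subsets cost ≥ 204. Minimum total cost: 199.

199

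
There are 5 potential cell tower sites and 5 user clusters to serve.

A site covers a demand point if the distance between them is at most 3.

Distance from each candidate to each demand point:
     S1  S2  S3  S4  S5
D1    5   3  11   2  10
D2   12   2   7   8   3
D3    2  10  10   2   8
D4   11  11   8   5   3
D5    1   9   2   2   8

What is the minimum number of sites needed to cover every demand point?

2

Coverage sets (demand points within 3 of each site):
  D1: {S2, S4}
  D2: {S2, S5}
  D3: {S1, S4}
  D4: {S5}
  D5: {S1, S3, S4}
No single site covers all 5 demand points.
But {D2, D5} covers everything, so the minimum is 2.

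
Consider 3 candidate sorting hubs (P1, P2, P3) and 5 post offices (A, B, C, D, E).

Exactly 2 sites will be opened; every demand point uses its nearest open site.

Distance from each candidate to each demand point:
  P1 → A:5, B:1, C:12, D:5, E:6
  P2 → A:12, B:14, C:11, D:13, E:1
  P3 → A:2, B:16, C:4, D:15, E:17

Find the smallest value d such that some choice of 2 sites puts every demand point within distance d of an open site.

Open {P1, P3}.
  Farthest demand point is E at distance 6 (to P1); all others are ≤ 6.
With {P1, P2} the worst case is 11.
With {P2, P3} the worst case is 14.
No size-2 selection achieves below 6.

6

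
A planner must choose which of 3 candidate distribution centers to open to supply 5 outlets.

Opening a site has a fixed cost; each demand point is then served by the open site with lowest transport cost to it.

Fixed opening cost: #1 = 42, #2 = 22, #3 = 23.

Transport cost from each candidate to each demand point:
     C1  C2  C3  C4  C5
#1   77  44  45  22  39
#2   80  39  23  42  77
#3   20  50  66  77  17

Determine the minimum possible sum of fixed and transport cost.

Open {#2, #3}: assign each demand point to its cheapest open site.
  C1→#3 20, C2→#2 39, C3→#2 23, C4→#2 42, C5→#3 17
  transport cost 141, fixed 45 → total 186.
Compare {#1, #2, #3}: transport cost 121 + fixed 87 = 208.
Compare {#1, #3}: transport cost 148 + fixed 65 = 213.
Compare {#3}: transport cost 230 + fixed 23 = 253.
All other subsets cost ≥ 208. Minimum total cost: 186.

186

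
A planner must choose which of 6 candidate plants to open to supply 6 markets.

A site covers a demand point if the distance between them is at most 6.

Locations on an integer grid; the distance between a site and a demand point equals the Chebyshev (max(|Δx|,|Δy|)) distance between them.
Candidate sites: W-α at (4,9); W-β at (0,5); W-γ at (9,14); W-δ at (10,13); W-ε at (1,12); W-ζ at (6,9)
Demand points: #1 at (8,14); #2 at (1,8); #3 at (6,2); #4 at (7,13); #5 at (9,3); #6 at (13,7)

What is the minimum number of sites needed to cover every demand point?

Coverage sets (demand points within 6 of each site):
  W-α: {#1, #2, #4, #5}
  W-β: {#2, #3}
  W-γ: {#1, #4}
  W-δ: {#1, #4, #6}
  W-ε: {#2, #4}
  W-ζ: {#1, #2, #4, #5}
No 2 sites suffice: every size-2 union leaves at least one demand point uncovered.
But {W-α, W-β, W-δ} covers everything, so the minimum is 3.

3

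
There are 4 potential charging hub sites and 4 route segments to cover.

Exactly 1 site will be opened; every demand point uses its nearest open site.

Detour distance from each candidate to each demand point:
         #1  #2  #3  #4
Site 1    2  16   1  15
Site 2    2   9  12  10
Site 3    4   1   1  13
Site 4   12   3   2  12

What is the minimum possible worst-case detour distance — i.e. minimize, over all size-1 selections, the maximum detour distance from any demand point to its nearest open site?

Open {Site 2}.
  Farthest demand point is #3 at detour distance 12 (to Site 2); all others are ≤ 12.
With {Site 4} the worst case is 12.
With {Site 3} the worst case is 13.
No size-1 selection achieves below 12.

12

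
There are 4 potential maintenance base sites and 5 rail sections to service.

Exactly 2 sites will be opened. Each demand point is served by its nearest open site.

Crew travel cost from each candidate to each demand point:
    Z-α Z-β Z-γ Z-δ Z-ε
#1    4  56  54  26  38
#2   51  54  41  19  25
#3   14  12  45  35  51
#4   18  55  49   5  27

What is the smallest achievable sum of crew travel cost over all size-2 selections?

103

Open {#3, #4}.
  Z-α→#3 14, Z-β→#3 12, Z-γ→#3 45, Z-δ→#4 5, Z-ε→#4 27  ⇒ total 103.
Compare {#2, #3}: total 111.
Compare {#1, #3}: total 125.
No size-2 selection does better; minimum is 103.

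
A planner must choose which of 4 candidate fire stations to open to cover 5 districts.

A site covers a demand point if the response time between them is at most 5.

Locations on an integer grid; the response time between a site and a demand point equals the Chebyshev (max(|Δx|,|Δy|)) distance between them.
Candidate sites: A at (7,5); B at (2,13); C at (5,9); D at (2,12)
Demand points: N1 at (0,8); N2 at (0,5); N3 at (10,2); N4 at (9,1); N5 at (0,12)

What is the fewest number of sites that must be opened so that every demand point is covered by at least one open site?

2

Coverage sets (demand points within 5 of each site):
  A: {N3, N4}
  B: {N1, N5}
  C: {N1, N2, N5}
  D: {N1, N5}
No single site covers all 5 demand points.
But {A, C} covers everything, so the minimum is 2.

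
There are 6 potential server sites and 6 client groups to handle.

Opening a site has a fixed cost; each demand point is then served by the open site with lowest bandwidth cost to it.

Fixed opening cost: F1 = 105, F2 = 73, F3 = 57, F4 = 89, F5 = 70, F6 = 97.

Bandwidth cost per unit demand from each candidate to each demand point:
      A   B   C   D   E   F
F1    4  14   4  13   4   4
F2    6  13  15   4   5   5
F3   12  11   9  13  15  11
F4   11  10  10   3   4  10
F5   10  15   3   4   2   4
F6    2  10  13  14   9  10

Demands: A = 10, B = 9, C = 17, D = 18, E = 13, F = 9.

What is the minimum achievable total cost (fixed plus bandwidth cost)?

462

Open {F5, F6}: assign each demand point to its cheapest open site.
  A→F6 10×2=20, B→F6 9×10=90, C→F5 17×3=51, D→F5 18×4=72, E→F5 13×2=26, F→F5 9×4=36
  bandwidth cost 295, fixed 167 → total 462.
Compare {F5}: bandwidth cost 420 + fixed 70 = 490.
Compare {F2, F5}: bandwidth cost 362 + fixed 143 = 505.
Compare {F3, F5}: bandwidth cost 384 + fixed 127 = 511.
All other subsets cost ≥ 490. Minimum total cost: 462.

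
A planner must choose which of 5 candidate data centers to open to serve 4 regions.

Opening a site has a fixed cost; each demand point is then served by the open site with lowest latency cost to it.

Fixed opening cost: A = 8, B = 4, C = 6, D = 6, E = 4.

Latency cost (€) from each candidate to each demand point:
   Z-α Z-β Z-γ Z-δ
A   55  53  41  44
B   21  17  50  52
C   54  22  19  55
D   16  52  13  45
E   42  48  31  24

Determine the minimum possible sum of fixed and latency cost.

84

Open {B, D, E}: assign each demand point to its cheapest open site.
  Z-α→D 16, Z-β→B 17, Z-γ→D 13, Z-δ→E 24
  latency cost 70, fixed 14 → total 84.
Compare {B, C, D, E}: latency cost 70 + fixed 20 = 90.
Compare {C, D, E}: latency cost 75 + fixed 16 = 91.
Compare {A, B, D, E}: latency cost 70 + fixed 22 = 92.
All other subsets cost ≥ 90. Minimum total cost: 84.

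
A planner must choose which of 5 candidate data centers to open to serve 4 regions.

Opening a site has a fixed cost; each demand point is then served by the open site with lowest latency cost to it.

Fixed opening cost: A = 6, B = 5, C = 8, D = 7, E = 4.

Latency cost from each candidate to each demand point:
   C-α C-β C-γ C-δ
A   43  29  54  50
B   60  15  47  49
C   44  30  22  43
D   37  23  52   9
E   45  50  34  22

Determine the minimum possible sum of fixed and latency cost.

103

Open {B, C, D}: assign each demand point to its cheapest open site.
  C-α→D 37, C-β→B 15, C-γ→C 22, C-δ→D 9
  latency cost 83, fixed 20 → total 103.
Compare {C, D}: latency cost 91 + fixed 15 = 106.
Compare {B, C, D, E}: latency cost 83 + fixed 24 = 107.
Compare {A, B, C, D}: latency cost 83 + fixed 26 = 109.
All other subsets cost ≥ 106. Minimum total cost: 103.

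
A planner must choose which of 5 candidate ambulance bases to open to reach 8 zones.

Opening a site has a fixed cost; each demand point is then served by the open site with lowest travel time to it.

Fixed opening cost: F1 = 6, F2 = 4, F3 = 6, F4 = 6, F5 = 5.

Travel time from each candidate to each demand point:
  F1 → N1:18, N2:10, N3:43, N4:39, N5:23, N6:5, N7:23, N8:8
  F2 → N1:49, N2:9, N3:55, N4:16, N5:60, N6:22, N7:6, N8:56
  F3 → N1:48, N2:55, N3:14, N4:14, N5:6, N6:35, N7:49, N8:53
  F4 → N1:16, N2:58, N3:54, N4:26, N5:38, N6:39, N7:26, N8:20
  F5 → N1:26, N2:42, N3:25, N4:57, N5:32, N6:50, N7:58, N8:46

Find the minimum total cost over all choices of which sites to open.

96

Open {F1, F2, F3}: assign each demand point to its cheapest open site.
  N1→F1 18, N2→F2 9, N3→F3 14, N4→F3 14, N5→F3 6, N6→F1 5, N7→F2 6, N8→F1 8
  travel time 80, fixed 16 → total 96.
Compare {F1, F2, F3, F4}: travel time 78 + fixed 22 = 100.
Compare {F1, F2, F3, F5}: travel time 80 + fixed 21 = 101.
Compare {F1, F2, F3, F4, F5}: travel time 78 + fixed 27 = 105.
All other subsets cost ≥ 100. Minimum total cost: 96.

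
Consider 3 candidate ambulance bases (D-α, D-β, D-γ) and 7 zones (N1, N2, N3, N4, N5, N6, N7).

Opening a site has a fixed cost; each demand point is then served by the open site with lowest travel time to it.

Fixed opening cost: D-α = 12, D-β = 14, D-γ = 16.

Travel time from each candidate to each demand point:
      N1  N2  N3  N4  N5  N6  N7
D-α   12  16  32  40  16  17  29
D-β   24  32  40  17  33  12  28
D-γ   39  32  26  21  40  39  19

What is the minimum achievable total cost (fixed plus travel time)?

Open {D-α, D-γ}: assign each demand point to its cheapest open site.
  N1→D-α 12, N2→D-α 16, N3→D-γ 26, N4→D-γ 21, N5→D-α 16, N6→D-α 17, N7→D-γ 19
  travel time 127, fixed 28 → total 155.
Compare {D-α, D-β}: travel time 133 + fixed 26 = 159.
Compare {D-α, D-β, D-γ}: travel time 118 + fixed 42 = 160.
Compare {D-α}: travel time 162 + fixed 12 = 174.
All other subsets cost ≥ 159. Minimum total cost: 155.

155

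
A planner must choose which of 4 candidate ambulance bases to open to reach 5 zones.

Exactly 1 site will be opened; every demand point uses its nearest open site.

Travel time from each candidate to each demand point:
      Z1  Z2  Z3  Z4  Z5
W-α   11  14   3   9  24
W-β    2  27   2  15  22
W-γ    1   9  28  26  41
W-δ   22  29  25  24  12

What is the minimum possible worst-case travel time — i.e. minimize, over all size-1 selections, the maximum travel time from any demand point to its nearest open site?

24

Open {W-α}.
  Farthest demand point is Z5 at travel time 24 (to W-α); all others are ≤ 24.
With {W-β} the worst case is 27.
With {W-δ} the worst case is 29.
No size-1 selection achieves below 24.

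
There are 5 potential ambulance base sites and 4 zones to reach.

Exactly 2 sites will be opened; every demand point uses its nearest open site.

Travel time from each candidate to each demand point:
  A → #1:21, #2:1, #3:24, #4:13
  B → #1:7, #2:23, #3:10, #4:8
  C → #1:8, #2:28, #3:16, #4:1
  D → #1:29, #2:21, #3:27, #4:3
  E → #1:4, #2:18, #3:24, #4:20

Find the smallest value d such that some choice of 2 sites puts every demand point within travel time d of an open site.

Open {A, B}.
  Farthest demand point is #3 at travel time 10 (to B); all others are ≤ 10.
With {A, C} the worst case is 16.
With {B, E} the worst case is 18.
No size-2 selection achieves below 10.

10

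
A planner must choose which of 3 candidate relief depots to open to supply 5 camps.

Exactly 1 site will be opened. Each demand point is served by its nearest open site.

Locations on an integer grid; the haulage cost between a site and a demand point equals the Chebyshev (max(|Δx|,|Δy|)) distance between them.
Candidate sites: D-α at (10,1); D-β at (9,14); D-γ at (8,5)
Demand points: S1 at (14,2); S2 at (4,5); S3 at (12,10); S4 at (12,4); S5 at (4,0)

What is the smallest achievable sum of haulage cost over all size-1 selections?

Open {D-γ}.
  S1→D-γ 6, S2→D-γ 4, S3→D-γ 5, S4→D-γ 4, S5→D-γ 5  ⇒ total 24.
Compare {D-α}: total 28.
Compare {D-β}: total 49.

24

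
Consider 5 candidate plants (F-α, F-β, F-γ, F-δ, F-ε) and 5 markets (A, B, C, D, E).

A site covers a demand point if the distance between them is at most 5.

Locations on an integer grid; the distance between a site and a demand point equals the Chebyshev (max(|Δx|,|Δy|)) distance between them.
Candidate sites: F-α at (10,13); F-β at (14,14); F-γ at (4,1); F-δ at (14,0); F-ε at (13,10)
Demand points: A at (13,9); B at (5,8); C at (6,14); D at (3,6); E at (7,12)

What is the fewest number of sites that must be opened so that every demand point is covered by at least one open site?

2

Coverage sets (demand points within 5 of each site):
  F-α: {A, B, C, E}
  F-β: {A}
  F-γ: {D}
  F-δ: {}
  F-ε: {A}
No single site covers all 5 demand points.
But {F-α, F-γ} covers everything, so the minimum is 2.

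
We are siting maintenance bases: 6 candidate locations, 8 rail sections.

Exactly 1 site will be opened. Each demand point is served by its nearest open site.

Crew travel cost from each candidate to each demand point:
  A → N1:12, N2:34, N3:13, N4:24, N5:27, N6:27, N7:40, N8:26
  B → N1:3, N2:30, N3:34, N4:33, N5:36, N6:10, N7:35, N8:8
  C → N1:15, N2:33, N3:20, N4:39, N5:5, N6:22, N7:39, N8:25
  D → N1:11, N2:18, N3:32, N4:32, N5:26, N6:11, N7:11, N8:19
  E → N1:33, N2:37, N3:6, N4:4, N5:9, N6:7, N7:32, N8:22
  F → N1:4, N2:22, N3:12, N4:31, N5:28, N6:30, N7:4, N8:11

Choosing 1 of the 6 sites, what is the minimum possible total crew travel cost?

142

Open {F}.
  N1→F 4, N2→F 22, N3→F 12, N4→F 31, N5→F 28, N6→F 30, N7→F 4, N8→F 11  ⇒ total 142.
Compare {E}: total 150.
Compare {D}: total 160.
No size-1 selection does better; minimum is 142.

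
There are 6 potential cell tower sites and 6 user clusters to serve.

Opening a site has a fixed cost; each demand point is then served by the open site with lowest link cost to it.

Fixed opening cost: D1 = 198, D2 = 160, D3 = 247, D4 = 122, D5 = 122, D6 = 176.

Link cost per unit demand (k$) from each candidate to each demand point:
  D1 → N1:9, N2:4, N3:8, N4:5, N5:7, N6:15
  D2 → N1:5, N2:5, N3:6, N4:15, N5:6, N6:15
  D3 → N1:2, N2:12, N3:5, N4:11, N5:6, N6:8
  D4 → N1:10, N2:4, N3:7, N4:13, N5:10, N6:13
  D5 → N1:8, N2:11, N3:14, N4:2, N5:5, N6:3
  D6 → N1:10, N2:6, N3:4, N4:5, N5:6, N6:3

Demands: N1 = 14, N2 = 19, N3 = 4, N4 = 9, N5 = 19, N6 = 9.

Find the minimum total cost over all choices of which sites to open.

Open {D4, D5}: assign each demand point to its cheapest open site.
  N1→D5 14×8=112, N2→D4 19×4=76, N3→D4 4×7=28, N4→D5 9×2=18, N5→D5 19×5=95, N6→D5 9×3=27
  link cost 356, fixed 244 → total 600.
Compare {D2, D5}: link cost 329 + fixed 282 = 611.
Compare {D6}: link cost 456 + fixed 176 = 632.
Compare {D5}: link cost 517 + fixed 122 = 639.
All other subsets cost ≥ 611. Minimum total cost: 600.

600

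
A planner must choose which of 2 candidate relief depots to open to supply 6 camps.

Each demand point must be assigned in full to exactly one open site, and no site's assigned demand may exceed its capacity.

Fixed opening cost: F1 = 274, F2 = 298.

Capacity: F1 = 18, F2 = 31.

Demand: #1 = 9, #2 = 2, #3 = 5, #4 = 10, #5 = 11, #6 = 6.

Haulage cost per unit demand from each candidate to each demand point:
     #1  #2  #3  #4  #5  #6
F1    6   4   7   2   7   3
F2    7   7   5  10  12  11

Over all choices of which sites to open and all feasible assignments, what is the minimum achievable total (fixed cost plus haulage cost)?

Open {F1, F2}; cheapest assignment that respects the capacities:
  F1 (cap 18, load 18): #2, #4, #6 — cost 2×4 + 10×2 + 6×3 = 46
  F2 (cap 31, load 25): #1, #3, #5 — cost 9×7 + 5×5 + 11×12 = 220
  Shipping 266, fixed 572 → total 838.
  Any other capacity-feasible assignment to {F1, F2} ships for at least 266.
Total demand is 43 and no other set of sites has combined capacity ≥ 43, so {F1, F2} is the only feasible choice of open sites. Minimum: 838.

838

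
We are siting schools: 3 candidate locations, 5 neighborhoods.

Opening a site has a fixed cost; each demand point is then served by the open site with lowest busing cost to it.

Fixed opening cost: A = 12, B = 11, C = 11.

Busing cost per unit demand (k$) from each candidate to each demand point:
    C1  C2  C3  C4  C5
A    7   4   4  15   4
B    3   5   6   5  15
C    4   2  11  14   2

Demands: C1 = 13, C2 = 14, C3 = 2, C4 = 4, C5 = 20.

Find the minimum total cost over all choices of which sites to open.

Open {B, C}: assign each demand point to its cheapest open site.
  C1→B 13×3=39, C2→C 14×2=28, C3→B 2×6=12, C4→B 4×5=20, C5→C 20×2=40
  busing cost 139, fixed 22 → total 161.
Compare {A, B, C}: busing cost 135 + fixed 34 = 169.
Compare {A, C}: busing cost 184 + fixed 23 = 207.
Compare {C}: busing cost 198 + fixed 11 = 209.
All other subsets cost ≥ 169. Minimum total cost: 161.

161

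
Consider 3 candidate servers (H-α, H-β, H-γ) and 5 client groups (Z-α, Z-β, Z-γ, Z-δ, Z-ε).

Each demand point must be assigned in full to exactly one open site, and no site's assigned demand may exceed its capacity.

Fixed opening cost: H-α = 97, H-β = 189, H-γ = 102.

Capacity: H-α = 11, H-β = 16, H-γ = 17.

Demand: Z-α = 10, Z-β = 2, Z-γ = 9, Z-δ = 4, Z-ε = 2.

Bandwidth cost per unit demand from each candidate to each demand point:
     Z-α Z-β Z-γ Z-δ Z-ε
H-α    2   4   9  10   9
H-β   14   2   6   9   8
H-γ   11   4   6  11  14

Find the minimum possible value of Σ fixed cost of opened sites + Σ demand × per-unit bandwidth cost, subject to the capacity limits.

Open {H-α, H-γ}; cheapest assignment that respects the capacities:
  H-α (cap 11, load 10): Z-α — cost 10×2 = 20
  H-γ (cap 17, load 17): Z-β, Z-γ, Z-δ, Z-ε — cost 2×4 + 9×6 + 4×11 + 2×14 = 134
  Shipping 154, fixed 199 → total 353.
  Any other capacity-feasible assignment to {H-α, H-γ} ships for at least 154.
Compare {H-β, H-γ}: its best feasible assignment gives total 515.
Compare {H-α, H-β, H-γ}: its best feasible assignment gives total 518.
Every other set of open sites that can feasibly serve all demand totals ≥ 515 even under its best assignment. Minimum: 353.

353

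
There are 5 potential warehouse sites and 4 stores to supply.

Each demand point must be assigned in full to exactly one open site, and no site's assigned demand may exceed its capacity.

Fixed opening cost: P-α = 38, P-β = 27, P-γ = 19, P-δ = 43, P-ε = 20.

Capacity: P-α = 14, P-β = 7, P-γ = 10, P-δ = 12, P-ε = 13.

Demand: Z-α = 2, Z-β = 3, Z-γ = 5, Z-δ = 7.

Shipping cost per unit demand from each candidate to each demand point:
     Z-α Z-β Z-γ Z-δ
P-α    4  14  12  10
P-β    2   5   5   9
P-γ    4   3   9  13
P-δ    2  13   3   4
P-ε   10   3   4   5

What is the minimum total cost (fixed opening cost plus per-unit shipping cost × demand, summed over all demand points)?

111

Open {P-γ, P-ε}; cheapest assignment that respects the capacities:
  P-γ (cap 10, load 5): Z-α, Z-β — cost 2×4 + 3×3 = 17
  P-ε (cap 13, load 12): Z-γ, Z-δ — cost 5×4 + 7×5 = 55
  Shipping 72, fixed 39 → total 111.
  Any other capacity-feasible assignment to {P-γ, P-ε} ships for at least 72.
Compare {P-β, P-ε}: its best feasible assignment gives total 120.
Compare {P-γ, P-δ}: its best feasible assignment gives total 122.
Every other set of open sites that can feasibly serve all demand totals ≥ 120 even under its best assignment. Minimum: 111.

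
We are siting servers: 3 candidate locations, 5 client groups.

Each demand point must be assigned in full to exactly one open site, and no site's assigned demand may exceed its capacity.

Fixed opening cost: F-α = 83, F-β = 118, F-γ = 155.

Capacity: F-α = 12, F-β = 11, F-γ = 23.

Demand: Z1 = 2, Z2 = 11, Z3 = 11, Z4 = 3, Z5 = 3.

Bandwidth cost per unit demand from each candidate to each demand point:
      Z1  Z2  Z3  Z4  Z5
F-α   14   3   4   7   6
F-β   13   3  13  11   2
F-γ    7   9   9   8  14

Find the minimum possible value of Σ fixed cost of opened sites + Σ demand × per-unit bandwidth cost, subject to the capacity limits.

Open {F-α, F-γ}; cheapest assignment that respects the capacities:
  F-α (cap 12, load 11): Z2 — cost 11×3 = 33
  F-γ (cap 23, load 19): Z1, Z3, Z4, Z5 — cost 2×7 + 11×9 + 3×8 + 3×14 = 179
  Shipping 212, fixed 238 → total 450.
  Any other capacity-feasible assignment to {F-α, F-γ} ships for at least 212.
Compare {F-β, F-γ}: its best feasible assignment gives total 485.
Compare {F-α, F-β, F-γ}: its best feasible assignment gives total 513.
Every other set of open sites that can feasibly serve all demand totals ≥ 485 even under its best assignment. Minimum: 450.

450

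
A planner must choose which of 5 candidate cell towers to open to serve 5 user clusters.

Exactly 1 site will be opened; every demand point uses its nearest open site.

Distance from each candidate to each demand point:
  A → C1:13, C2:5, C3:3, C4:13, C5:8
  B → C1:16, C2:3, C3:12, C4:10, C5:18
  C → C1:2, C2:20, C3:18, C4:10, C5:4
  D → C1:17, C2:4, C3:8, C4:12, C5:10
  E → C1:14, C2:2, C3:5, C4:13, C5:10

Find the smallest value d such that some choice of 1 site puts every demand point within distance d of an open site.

13

Open {A}.
  Farthest demand point is C1 at distance 13 (to A); all others are ≤ 13.
With {E} the worst case is 14.
With {D} the worst case is 17.
No size-1 selection achieves below 13.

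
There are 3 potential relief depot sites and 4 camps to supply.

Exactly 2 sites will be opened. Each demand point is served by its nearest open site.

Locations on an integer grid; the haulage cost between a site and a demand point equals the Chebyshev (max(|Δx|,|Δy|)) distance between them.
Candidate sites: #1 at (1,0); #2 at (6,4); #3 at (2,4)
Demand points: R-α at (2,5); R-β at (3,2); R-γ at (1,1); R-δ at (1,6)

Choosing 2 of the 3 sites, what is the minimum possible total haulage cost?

Open {#1, #3}.
  R-α→#3 1, R-β→#1 2, R-γ→#1 1, R-δ→#3 2  ⇒ total 6.
Compare {#2, #3}: total 8.
Compare {#1, #2}: total 12.

6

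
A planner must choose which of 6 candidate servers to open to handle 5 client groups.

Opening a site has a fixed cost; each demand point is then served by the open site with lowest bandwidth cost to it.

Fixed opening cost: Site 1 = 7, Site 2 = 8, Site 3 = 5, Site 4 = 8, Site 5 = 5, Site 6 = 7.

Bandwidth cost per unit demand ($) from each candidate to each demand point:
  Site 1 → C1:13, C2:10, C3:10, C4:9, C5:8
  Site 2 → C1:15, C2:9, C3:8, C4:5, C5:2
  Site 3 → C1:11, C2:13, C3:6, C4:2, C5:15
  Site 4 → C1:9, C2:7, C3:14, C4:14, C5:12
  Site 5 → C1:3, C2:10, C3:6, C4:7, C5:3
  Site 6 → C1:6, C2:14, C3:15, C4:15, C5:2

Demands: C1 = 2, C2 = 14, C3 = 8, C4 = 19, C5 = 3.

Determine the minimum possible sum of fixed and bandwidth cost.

217

Open {Site 3, Site 4, Site 5}: assign each demand point to its cheapest open site.
  C1→Site 5 2×3=6, C2→Site 4 14×7=98, C3→Site 3 8×6=48, C4→Site 3 19×2=38, C5→Site 5 3×3=9
  bandwidth cost 199, fixed 18 → total 217.
Compare {Site 3, Site 4, Site 5, Site 6}: bandwidth cost 196 + fixed 25 = 221.
Compare {Site 3, Site 4, Site 6}: bandwidth cost 202 + fixed 20 = 222.
Compare {Site 2, Site 3, Site 4, Site 5}: bandwidth cost 196 + fixed 26 = 222.
All other subsets cost ≥ 221. Minimum total cost: 217.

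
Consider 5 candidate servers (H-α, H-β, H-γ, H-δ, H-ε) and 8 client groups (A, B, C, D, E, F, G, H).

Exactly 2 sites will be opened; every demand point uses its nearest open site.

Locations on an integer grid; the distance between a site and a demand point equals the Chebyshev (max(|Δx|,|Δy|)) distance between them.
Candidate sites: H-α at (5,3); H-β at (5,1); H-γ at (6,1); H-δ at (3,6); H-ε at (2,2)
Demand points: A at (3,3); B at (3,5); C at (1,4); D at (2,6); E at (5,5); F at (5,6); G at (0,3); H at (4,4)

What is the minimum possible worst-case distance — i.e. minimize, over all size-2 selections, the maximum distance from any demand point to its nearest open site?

2

Open {H-δ, H-ε}.
  Farthest demand point is C at distance 2 (to H-δ); all others are ≤ 2.
With {H-α, H-δ} the worst case is 3.
With {H-α, H-ε} the worst case is 3.
No size-2 selection achieves below 2.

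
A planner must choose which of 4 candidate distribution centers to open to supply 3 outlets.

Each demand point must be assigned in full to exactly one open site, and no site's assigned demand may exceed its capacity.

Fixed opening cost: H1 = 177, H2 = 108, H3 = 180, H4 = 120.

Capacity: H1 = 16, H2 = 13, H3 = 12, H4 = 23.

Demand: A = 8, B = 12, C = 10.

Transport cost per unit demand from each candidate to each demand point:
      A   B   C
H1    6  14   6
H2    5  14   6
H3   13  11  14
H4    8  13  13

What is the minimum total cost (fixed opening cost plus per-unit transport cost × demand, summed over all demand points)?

508

Open {H2, H4}; cheapest assignment that respects the capacities:
  H2 (cap 13, load 10): C — cost 10×6 = 60
  H4 (cap 23, load 20): A, B — cost 8×8 + 12×13 = 220
  Shipping 280, fixed 228 → total 508.
  Any other capacity-feasible assignment to {H2, H4} ships for at least 280.
Compare {H1, H4}: its best feasible assignment gives total 577.
Compare {H3, H4}: its best feasible assignment gives total 626.
Every other set of open sites that can feasibly serve all demand totals ≥ 577 even under its best assignment. Minimum: 508.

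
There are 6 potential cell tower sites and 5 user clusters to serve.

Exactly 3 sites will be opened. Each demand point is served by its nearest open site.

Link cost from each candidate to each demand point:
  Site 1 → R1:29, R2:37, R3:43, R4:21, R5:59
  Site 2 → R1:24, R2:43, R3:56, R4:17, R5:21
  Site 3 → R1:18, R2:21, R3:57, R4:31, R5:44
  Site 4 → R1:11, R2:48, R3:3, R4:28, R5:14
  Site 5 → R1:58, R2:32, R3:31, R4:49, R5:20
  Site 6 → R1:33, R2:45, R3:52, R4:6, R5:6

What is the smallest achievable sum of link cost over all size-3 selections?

Open {Site 3, Site 4, Site 6}.
  R1→Site 4 11, R2→Site 3 21, R3→Site 4 3, R4→Site 6 6, R5→Site 6 6  ⇒ total 47.
Compare {Site 4, Site 5, Site 6}: total 58.
Compare {Site 1, Site 4, Site 6}: total 63.
No size-3 selection does better; minimum is 47.

47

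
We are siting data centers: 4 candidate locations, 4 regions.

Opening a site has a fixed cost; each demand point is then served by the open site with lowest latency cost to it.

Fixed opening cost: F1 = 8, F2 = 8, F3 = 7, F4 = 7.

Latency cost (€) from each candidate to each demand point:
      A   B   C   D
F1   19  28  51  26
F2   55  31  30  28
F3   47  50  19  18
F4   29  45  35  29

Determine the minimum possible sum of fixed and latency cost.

99

Open {F1, F3}: assign each demand point to its cheapest open site.
  A→F1 19, B→F1 28, C→F3 19, D→F3 18
  latency cost 84, fixed 15 → total 99.
Compare {F1, F3, F4}: latency cost 84 + fixed 22 = 106.
Compare {F1, F2, F3}: latency cost 84 + fixed 23 = 107.
Compare {F1, F2, F3, F4}: latency cost 84 + fixed 30 = 114.
All other subsets cost ≥ 106. Minimum total cost: 99.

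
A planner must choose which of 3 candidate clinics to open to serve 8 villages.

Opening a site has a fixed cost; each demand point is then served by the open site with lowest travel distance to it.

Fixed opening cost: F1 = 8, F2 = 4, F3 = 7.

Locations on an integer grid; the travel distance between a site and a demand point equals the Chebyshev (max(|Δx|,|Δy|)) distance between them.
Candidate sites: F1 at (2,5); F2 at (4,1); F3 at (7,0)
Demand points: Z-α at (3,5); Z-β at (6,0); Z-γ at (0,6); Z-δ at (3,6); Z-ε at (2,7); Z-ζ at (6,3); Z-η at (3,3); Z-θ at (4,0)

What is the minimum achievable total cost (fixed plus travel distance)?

25

Open {F1, F2}: assign each demand point to its cheapest open site.
  Z-α→F1 1, Z-β→F2 2, Z-γ→F1 2, Z-δ→F1 1, Z-ε→F1 2, Z-ζ→F2 2, Z-η→F1 2, Z-θ→F2 1
  travel distance 13, fixed 12 → total 25.
Compare {F1}: travel distance 22 + fixed 8 = 30.
Compare {F1, F3}: travel distance 15 + fixed 15 = 30.
Compare {F2}: travel distance 27 + fixed 4 = 31.
All other subsets cost ≥ 30. Minimum total cost: 25.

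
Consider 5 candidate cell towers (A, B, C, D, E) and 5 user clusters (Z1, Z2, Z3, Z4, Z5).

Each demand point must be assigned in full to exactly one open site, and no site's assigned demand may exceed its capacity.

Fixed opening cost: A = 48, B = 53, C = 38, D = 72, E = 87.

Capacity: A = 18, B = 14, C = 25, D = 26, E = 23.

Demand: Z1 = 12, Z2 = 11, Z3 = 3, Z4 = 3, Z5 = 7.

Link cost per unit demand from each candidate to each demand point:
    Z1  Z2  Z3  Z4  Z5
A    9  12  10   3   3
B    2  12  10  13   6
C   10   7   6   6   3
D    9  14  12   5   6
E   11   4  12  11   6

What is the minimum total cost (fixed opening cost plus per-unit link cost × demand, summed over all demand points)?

249

Open {B, C}; cheapest assignment that respects the capacities:
  B (cap 14, load 12): Z1 — cost 12×2 = 24
  C (cap 25, load 24): Z2, Z3, Z4, Z5 — cost 11×7 + 3×6 + 3×6 + 7×3 = 134
  Shipping 158, fixed 91 → total 249.
  Any other capacity-feasible assignment to {B, C} ships for at least 158.
Compare {A, B, C}: its best feasible assignment gives total 288.
Compare {B, C, E}: its best feasible assignment gives total 303.
Every other set of open sites that can feasibly serve all demand totals ≥ 288 even under its best assignment. Minimum: 249.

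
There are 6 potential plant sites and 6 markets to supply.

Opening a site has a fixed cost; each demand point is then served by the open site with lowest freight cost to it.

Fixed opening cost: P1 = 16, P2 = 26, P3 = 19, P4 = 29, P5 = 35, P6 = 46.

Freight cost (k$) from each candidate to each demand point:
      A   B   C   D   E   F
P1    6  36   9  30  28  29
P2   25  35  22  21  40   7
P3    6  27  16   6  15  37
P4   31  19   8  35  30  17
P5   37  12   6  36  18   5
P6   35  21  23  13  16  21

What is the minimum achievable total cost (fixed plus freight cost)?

104

Open {P3, P5}: assign each demand point to its cheapest open site.
  A→P3 6, B→P5 12, C→P5 6, D→P3 6, E→P3 15, F→P5 5
  freight cost 50, fixed 54 → total 104.
Compare {P3, P4}: freight cost 71 + fixed 48 = 119.
Compare {P1, P3, P5}: freight cost 50 + fixed 70 = 120.
Compare {P2, P3}: freight cost 77 + fixed 45 = 122.
All other subsets cost ≥ 119. Minimum total cost: 104.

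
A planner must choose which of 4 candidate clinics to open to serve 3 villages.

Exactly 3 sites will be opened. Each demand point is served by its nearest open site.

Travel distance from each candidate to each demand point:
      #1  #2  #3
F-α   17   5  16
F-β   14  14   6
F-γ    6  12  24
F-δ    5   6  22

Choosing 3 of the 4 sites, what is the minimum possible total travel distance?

Open {F-α, F-β, F-δ}.
  #1→F-δ 5, #2→F-α 5, #3→F-β 6  ⇒ total 16.
Compare {F-α, F-β, F-γ}: total 17.
Compare {F-β, F-γ, F-δ}: total 17.
No size-3 selection does better; minimum is 16.

16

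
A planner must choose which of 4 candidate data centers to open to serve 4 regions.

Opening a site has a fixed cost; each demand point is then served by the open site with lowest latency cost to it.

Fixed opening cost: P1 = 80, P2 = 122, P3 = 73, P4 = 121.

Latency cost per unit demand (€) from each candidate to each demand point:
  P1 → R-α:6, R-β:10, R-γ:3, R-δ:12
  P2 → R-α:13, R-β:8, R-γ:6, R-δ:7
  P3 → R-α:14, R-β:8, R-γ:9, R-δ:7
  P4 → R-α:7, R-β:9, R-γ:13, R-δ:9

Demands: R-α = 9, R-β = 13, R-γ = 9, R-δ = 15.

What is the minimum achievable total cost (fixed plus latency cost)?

Open {P1, P3}: assign each demand point to its cheapest open site.
  R-α→P1 9×6=54, R-β→P3 13×8=104, R-γ→P1 9×3=27, R-δ→P3 15×7=105
  latency cost 290, fixed 153 → total 443.
Compare {P1}: latency cost 391 + fixed 80 = 471.
Compare {P3}: latency cost 416 + fixed 73 = 489.
Compare {P1, P2}: latency cost 290 + fixed 202 = 492.
All other subsets cost ≥ 471. Minimum total cost: 443.

443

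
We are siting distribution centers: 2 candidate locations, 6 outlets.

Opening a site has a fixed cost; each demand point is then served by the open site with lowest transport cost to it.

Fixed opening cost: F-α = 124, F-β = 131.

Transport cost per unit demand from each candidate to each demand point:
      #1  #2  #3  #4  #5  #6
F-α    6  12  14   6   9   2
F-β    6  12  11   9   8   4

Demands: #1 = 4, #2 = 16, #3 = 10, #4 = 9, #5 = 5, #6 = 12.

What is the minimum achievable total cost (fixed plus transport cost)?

Open {F-α}: assign each demand point to its cheapest open site.
  #1→F-α 4×6=24, #2→F-α 16×12=192, #3→F-α 10×14=140, #4→F-α 9×6=54, #5→F-α 5×9=45, #6→F-α 12×2=24
  transport cost 479, fixed 124 → total 603.
Compare {F-β}: transport cost 495 + fixed 131 = 626.
Compare {F-α, F-β}: transport cost 444 + fixed 255 = 699.

603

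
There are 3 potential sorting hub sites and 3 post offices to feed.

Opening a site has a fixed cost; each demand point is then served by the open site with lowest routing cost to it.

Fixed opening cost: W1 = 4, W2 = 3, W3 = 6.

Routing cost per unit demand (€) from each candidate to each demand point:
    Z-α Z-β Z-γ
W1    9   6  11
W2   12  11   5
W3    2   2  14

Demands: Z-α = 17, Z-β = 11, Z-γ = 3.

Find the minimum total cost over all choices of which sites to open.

Open {W2, W3}: assign each demand point to its cheapest open site.
  Z-α→W3 17×2=34, Z-β→W3 11×2=22, Z-γ→W2 3×5=15
  routing cost 71, fixed 9 → total 80.
Compare {W1, W2, W3}: routing cost 71 + fixed 13 = 84.
Compare {W1, W3}: routing cost 89 + fixed 10 = 99.
Compare {W3}: routing cost 98 + fixed 6 = 104.
All other subsets cost ≥ 84. Minimum total cost: 80.

80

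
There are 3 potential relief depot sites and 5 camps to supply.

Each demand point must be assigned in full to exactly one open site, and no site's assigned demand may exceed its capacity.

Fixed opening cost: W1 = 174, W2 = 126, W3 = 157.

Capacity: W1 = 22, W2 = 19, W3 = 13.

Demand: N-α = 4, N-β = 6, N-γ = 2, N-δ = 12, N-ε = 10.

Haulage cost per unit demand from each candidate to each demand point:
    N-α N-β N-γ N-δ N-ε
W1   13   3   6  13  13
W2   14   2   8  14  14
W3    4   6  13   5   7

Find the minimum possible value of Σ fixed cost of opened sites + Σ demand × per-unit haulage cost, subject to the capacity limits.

603

Open {W1, W3}; cheapest assignment that respects the capacities:
  W1 (cap 22, load 22): N-α, N-β, N-γ, N-ε — cost 4×13 + 6×3 + 2×6 + 10×13 = 212
  W3 (cap 13, load 12): N-δ — cost 12×5 = 60
  Shipping 272, fixed 331 → total 603.
  Any other capacity-feasible assignment to {W1, W3} ships for at least 272.
Compare {W1, W2}: its best feasible assignment gives total 670.
Compare {W1, W2, W3}: its best feasible assignment gives total 723.
Every other set of open sites that can feasibly serve all demand totals ≥ 670 even under its best assignment. Minimum: 603.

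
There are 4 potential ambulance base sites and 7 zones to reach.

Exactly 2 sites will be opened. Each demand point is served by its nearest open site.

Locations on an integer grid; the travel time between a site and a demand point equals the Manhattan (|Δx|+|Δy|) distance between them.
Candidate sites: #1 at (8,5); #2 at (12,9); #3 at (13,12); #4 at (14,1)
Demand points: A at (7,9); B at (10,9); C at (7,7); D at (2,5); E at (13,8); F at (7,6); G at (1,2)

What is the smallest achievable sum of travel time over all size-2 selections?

Open {#1, #2}.
  A→#1 5, B→#2 2, C→#1 3, D→#1 6, E→#2 2, F→#1 2, G→#1 10  ⇒ total 30.
Compare {#1, #3}: total 36.
Compare {#1, #4}: total 40.
No size-2 selection does better; minimum is 30.

30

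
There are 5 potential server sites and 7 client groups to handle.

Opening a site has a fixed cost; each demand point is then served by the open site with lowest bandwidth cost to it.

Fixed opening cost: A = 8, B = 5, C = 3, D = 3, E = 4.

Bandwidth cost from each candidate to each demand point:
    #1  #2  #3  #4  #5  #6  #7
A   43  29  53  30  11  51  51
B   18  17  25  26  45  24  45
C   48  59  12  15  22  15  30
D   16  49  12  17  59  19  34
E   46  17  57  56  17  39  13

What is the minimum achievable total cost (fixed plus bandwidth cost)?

115

Open {C, D, E}: assign each demand point to its cheapest open site.
  #1→D 16, #2→E 17, #3→C 12, #4→C 15, #5→E 17, #6→C 15, #7→E 13
  bandwidth cost 105, fixed 10 → total 115.
Compare {A, C, D, E}: bandwidth cost 99 + fixed 18 = 117.
Compare {D, E}: bandwidth cost 111 + fixed 7 = 118.
Compare {B, C, E}: bandwidth cost 107 + fixed 12 = 119.
All other subsets cost ≥ 117. Minimum total cost: 115.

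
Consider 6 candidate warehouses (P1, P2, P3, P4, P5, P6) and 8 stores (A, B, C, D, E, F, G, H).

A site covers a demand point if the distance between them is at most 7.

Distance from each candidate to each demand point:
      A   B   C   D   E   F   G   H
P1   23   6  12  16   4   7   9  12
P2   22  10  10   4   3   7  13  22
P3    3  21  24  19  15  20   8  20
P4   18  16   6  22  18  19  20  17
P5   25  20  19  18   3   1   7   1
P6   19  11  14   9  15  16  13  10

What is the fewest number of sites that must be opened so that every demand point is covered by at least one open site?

Coverage sets (demand points within 7 of each site):
  P1: {B, E, F}
  P2: {D, E, F}
  P3: {A}
  P4: {C}
  P5: {E, F, G, H}
  P6: {}
No 4 sites suffice: every size-4 union leaves at least one demand point uncovered.
But {P1, P2, P3, P4, P5} covers everything, so the minimum is 5.

5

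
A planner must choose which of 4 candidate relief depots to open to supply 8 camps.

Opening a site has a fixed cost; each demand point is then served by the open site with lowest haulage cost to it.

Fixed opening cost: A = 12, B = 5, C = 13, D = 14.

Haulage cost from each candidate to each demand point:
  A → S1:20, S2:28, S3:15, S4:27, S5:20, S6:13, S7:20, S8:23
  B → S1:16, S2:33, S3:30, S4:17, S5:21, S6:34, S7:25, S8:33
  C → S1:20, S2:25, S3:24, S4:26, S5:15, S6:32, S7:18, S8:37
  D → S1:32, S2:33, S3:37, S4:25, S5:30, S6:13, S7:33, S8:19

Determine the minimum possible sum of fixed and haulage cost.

Open {A, B}: assign each demand point to its cheapest open site.
  S1→B 16, S2→A 28, S3→A 15, S4→B 17, S5→A 20, S6→A 13, S7→A 20, S8→A 23
  haulage cost 152, fixed 17 → total 169.
Compare {A, B, C}: haulage cost 142 + fixed 30 = 172.
Compare {A}: haulage cost 166 + fixed 12 = 178.
Compare {A, B, D}: haulage cost 148 + fixed 31 = 179.
All other subsets cost ≥ 172. Minimum total cost: 169.

169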